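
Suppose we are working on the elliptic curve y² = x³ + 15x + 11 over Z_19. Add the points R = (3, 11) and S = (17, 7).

(8, 4)

(3, 11) + (17, 7). λ = (7 - 11)/(17 - 3) ≡ 15/14 mod 19. 14⁻¹ ≡ 15 (mod 19), so λ ≡ 16.
  x = λ² - 3 - 17 = 256 - 20 ≡ 8; y = λ·(3 - 8) - 11 ≡ 4. → (8, 4)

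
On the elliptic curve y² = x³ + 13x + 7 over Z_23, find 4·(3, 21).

(5, 17)

Write P = (3, 21).
Repeated addition: build up to 4P.
2P: tangent at (3, 21): λ = (3·3² + 13)/(2·21) ≡ 17/19. 19⁻¹ ≡ 17 (mod 23), so λ ≡ 17·17 ≡ 13.
  x = λ² - 3 - 3 = 169 - 6 ≡ 2; y = λ·(3 - 2) - 21 ≡ 15. → (2, 15)
3P: (2, 15) + (3, 21). λ = (21 - 15)/(3 - 2) ≡ 6/1 mod 23. 1⁻¹ ≡ 1 (mod 23), so λ ≡ 6.
  x = λ² - 2 - 3 = 36 - 5 ≡ 8; y = λ·(2 - 8) - 15 ≡ 18. → (8, 18)
4P: (8, 18) + (3, 21). λ = (21 - 18)/(3 - 8) ≡ 3/18 mod 23. 18⁻¹ ≡ 9 (mod 23), so λ ≡ 4.
  x = λ² - 8 - 3 = 16 - 11 ≡ 5; y = λ·(8 - 5) - 18 ≡ 17. → (5, 17)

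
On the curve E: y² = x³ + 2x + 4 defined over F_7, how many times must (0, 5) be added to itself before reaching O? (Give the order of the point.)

2P: tangent at (0, 5): λ = (3·0² + 2)/(2·5) ≡ 2/3. 3⁻¹ ≡ 5 (mod 7), so λ ≡ 2·5 ≡ 3.
  x = λ² - 0 - 0 = 9 - 0 ≡ 2; y = λ·(0 - 2) - 5 ≡ 3. → (2, 3)
3P: (2, 3) + (0, 5). λ = (5 - 3)/(0 - 2) ≡ 2/5 mod 7. 5⁻¹ ≡ 3 (mod 7) since 5·3 = 15 ≡ 1, so λ ≡ 6.
  x = λ² - 2 - 0 = 36 - 2 ≡ 6; y = λ·(2 - 6) - 3 ≡ 1. → (6, 1)
4P: (6, 1) + (0, 5). λ = (5 - 1)/(0 - 6) ≡ 4/1 mod 7. 1⁻¹ ≡ 1 (mod 7), so λ ≡ 4.
  x = λ² - 6 - 0 = 16 - 6 ≡ 3; y = λ·(6 - 3) - 1 ≡ 4. → (3, 4)
5P: (3, 4) + (0, 5). λ = (5 - 4)/(0 - 3) ≡ 1/4 mod 7. 4⁻¹ ≡ 2 (mod 7) since 4·2 = 8 ≡ 1, so λ ≡ 2.
  x = λ² - 3 - 0 = 4 - 3 ≡ 1; y = λ·(3 - 1) - 4 ≡ 0. → (1, 0)
6P: (1, 0) + (0, 5). λ = (5 - 0)/(0 - 1) ≡ 5/6 mod 7. 6⁻¹ ≡ 6 (mod 7), so λ ≡ 2.
  x = λ² - 1 - 0 = 4 - 1 ≡ 3; y = λ·(1 - 3) - 0 ≡ 3. → (3, 3)
7P: (3, 3) + (0, 5). λ = (5 - 3)/(0 - 3) ≡ 2/4 mod 7. 4⁻¹ ≡ 2 (mod 7) since 4·2 = 8 ≡ 1, so λ ≡ 4.
  x = λ² - 3 - 0 = 16 - 3 ≡ 6; y = λ·(3 - 6) - 3 ≡ 6. → (6, 6)
8P: (6, 6) + (0, 5). λ = (5 - 6)/(0 - 6) ≡ 6/1 mod 7. 1⁻¹ ≡ 1 (mod 7), so λ ≡ 6.
  x = λ² - 6 - 0 = 36 - 6 ≡ 2; y = λ·(6 - 2) - 6 ≡ 4. → (2, 4)
9P: (2, 4) + (0, 5). λ = (5 - 4)/(0 - 2) ≡ 1/5 mod 7. 5⁻¹ ≡ 3 (mod 7), so λ ≡ 3.
  x = λ² - 2 - 0 = 9 - 2 ≡ 0; y = λ·(2 - 0) - 4 ≡ 2. → (0, 2)
10P: (0, 2) + (0, 5): same x and y₁ ≡ -y₂, so the sum is O.
10P = O, so the order is 10.

10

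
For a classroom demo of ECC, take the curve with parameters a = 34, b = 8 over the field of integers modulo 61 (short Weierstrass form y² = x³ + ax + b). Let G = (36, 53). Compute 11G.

O

Repeated addition: build up to 11G.
2G: tangent at (36, 53): λ = (3·36² + 34)/(2·53) ≡ 18/45. 45⁻¹ ≡ 19 (mod 61) since 45·19 = 855 ≡ 1, so λ ≡ 18·19 ≡ 37.
  x = λ² - 36 - 36 = 1369 - 72 ≡ 16; y = λ·(36 - 16) - 53 ≡ 16. → (16, 16)
3G: (16, 16) + (36, 53). λ = (53 - 16)/(36 - 16) ≡ 37/20 mod 61. 20⁻¹ ≡ 58 (mod 61) since 20·58 = 1160 ≡ 1, so λ ≡ 11.
  x = λ² - 16 - 36 = 121 - 52 ≡ 8; y = λ·(16 - 8) - 16 ≡ 11. → (8, 11)
4G: (8, 11) + (36, 53). λ = (53 - 11)/(36 - 8) ≡ 42/28 mod 61. 28⁻¹ ≡ 24 (mod 61), so λ ≡ 32.
  x = λ² - 8 - 36 = 1024 - 44 ≡ 4; y = λ·(8 - 4) - 11 ≡ 56. → (4, 56)
5G: (4, 56) + (36, 53). λ = (53 - 56)/(36 - 4) ≡ 58/32 mod 61. 32⁻¹ ≡ 21 (mod 61), so λ ≡ 59.
  x = λ² - 4 - 36 = 3481 - 40 ≡ 25; y = λ·(4 - 25) - 56 ≡ 47. → (25, 47)
6G: (25, 47) + (36, 53). λ = (53 - 47)/(36 - 25) ≡ 6/11 mod 61. 11⁻¹ ≡ 50 (mod 61) since 11·50 = 550 ≡ 1, so λ ≡ 56.
  x = λ² - 25 - 36 = 3136 - 61 ≡ 25; y = λ·(25 - 25) - 47 ≡ 14. → (25, 14)
7G: (25, 14) + (36, 53). λ = (53 - 14)/(36 - 25) ≡ 39/11 mod 61. 11⁻¹ ≡ 50 (mod 61), so λ ≡ 59.
  x = λ² - 25 - 36 = 3481 - 61 ≡ 4; y = λ·(25 - 4) - 14 ≡ 5. → (4, 5)
8G: (4, 5) + (36, 53). λ = (53 - 5)/(36 - 4) ≡ 48/32 mod 61. 32⁻¹ ≡ 21 (mod 61) since 32·21 = 672 ≡ 1, so λ ≡ 32.
  x = λ² - 4 - 36 = 1024 - 40 ≡ 8; y = λ·(4 - 8) - 5 ≡ 50. → (8, 50)
9G: (8, 50) + (36, 53). λ = (53 - 50)/(36 - 8) ≡ 3/28 mod 61. 28⁻¹ ≡ 24 (mod 61) since 28·24 = 672 ≡ 1, so λ ≡ 11.
  x = λ² - 8 - 36 = 121 - 44 ≡ 16; y = λ·(8 - 16) - 50 ≡ 45. → (16, 45)
10G: (16, 45) + (36, 53). λ = (53 - 45)/(36 - 16) ≡ 8/20 mod 61. 20⁻¹ ≡ 58 (mod 61), so λ ≡ 37.
  x = λ² - 16 - 36 = 1369 - 52 ≡ 36; y = λ·(16 - 36) - 45 ≡ 8. → (36, 8)
11G: (36, 8) + (36, 53): same x and y₁ ≡ -y₂, so the sum is O.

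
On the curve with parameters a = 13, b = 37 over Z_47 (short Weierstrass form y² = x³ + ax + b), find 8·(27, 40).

Write G = (27, 40).
Repeated addition: build up to 8G.
2G: tangent at (27, 40): λ = (3·27² + 13)/(2·40) ≡ 38/33. 33⁻¹ ≡ 10 (mod 47), so λ ≡ 38·10 ≡ 4.
  x = λ² - 27 - 27 = 16 - 54 ≡ 9; y = λ·(27 - 9) - 40 ≡ 32. → (9, 32)
3G: (9, 32) + (27, 40). λ = (40 - 32)/(27 - 9) ≡ 8/18 mod 47. 18⁻¹ ≡ 34 (mod 47) since 18·34 = 612 ≡ 1, so λ ≡ 37.
  x = λ² - 9 - 27 = 1369 - 36 ≡ 17; y = λ·(9 - 17) - 32 ≡ 1. → (17, 1)
4G: (17, 1) + (27, 40). λ = (40 - 1)/(27 - 17) ≡ 39/10 mod 47. 10⁻¹ ≡ 33 (mod 47), so λ ≡ 18.
  x = λ² - 17 - 27 = 324 - 44 ≡ 45; y = λ·(17 - 45) - 1 ≡ 12. → (45, 12)
5G: (45, 12) + (27, 40). λ = (40 - 12)/(27 - 45) ≡ 28/29 mod 47. 29⁻¹ ≡ 13 (mod 47) since 29·13 = 377 ≡ 1, so λ ≡ 35.
  x = λ² - 45 - 27 = 1225 - 72 ≡ 25; y = λ·(45 - 25) - 12 ≡ 30. → (25, 30)
6G: (25, 30) + (27, 40). λ = (40 - 30)/(27 - 25) ≡ 10/2 mod 47. 2⁻¹ ≡ 24 (mod 47), so λ ≡ 5.
  x = λ² - 25 - 27 = 25 - 52 ≡ 20; y = λ·(25 - 20) - 30 ≡ 42. → (20, 42)
7G: (20, 42) + (27, 40). λ = (40 - 42)/(27 - 20) ≡ 45/7 mod 47. 7⁻¹ ≡ 27 (mod 47), so λ ≡ 40.
  x = λ² - 20 - 27 = 1600 - 47 ≡ 2; y = λ·(20 - 2) - 42 ≡ 20. → (2, 20)
8G: (2, 20) + (27, 40). λ = (40 - 20)/(27 - 2) ≡ 20/25 mod 47. 25⁻¹ ≡ 32 (mod 47) since 25·32 = 800 ≡ 1, so λ ≡ 29.
  x = λ² - 2 - 27 = 841 - 29 ≡ 13; y = λ·(2 - 13) - 20 ≡ 37. → (13, 37)

(13, 37)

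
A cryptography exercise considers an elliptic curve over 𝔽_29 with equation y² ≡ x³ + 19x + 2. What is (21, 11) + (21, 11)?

tangent at (21, 11): λ = (3·21² + 19)/(2·11) ≡ 8/22. 22⁻¹ ≡ 4 (mod 29), so λ ≡ 8·4 ≡ 3.
  x = λ² - 21 - 21 = 9 - 42 ≡ 25; y = λ·(21 - 25) - 11 ≡ 6. → (25, 6)

(25, 6)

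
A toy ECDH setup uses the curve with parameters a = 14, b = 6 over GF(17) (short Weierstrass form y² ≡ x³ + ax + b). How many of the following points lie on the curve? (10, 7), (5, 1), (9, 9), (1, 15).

(10, 7): 7² ≡ 15, rhs ≡ 7 → off.
(5, 1): 1² ≡ 1, rhs ≡ 14 → off.
(9, 9): 9² ≡ 13, rhs ≡ 11 → off.
(1, 15): 15² ≡ 4, rhs ≡ 4 → on.

1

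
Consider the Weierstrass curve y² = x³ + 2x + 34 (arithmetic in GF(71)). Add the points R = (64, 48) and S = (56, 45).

(64, 48) + (56, 45). λ = (45 - 48)/(56 - 64) ≡ 68/63 mod 71. 63⁻¹ ≡ 62 (mod 71), so λ ≡ 27.
  x = λ² - 64 - 56 = 729 - 120 ≡ 41; y = λ·(64 - 41) - 48 ≡ 5. → (41, 5)

(41, 5)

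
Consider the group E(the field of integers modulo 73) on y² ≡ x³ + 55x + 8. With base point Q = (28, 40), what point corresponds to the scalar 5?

Repeated addition: build up to 5Q.
2Q: tangent at (28, 40): λ = (3·28² + 55)/(2·40) ≡ 71/7. 7⁻¹ ≡ 21 (mod 73) since 7·21 = 147 ≡ 1, so λ ≡ 71·21 ≡ 31.
  x = λ² - 28 - 28 = 961 - 56 ≡ 29; y = λ·(28 - 29) - 40 ≡ 2. → (29, 2)
3Q: (29, 2) + (28, 40). λ = (40 - 2)/(28 - 29) ≡ 38/72 mod 73. 72⁻¹ ≡ 72 (mod 73), so λ ≡ 35.
  x = λ² - 29 - 28 = 1225 - 57 ≡ 0; y = λ·(29 - 0) - 2 ≡ 64. → (0, 64)
4Q: (0, 64) + (28, 40). λ = (40 - 64)/(28 - 0) ≡ 49/28 mod 73. 28⁻¹ ≡ 60 (mod 73), so λ ≡ 20.
  x = λ² - 0 - 28 = 400 - 28 ≡ 7; y = λ·(0 - 7) - 64 ≡ 15. → (7, 15)
5Q: (7, 15) + (28, 40). λ = (40 - 15)/(28 - 7) ≡ 25/21 mod 73. 21⁻¹ ≡ 7 (mod 73), so λ ≡ 29.
  x = λ² - 7 - 28 = 841 - 35 ≡ 3; y = λ·(7 - 3) - 15 ≡ 28. → (3, 28)

(3, 28)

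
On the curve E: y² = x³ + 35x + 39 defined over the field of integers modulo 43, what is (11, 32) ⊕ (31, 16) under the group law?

(24, 30)

(11, 32) + (31, 16). λ = (16 - 32)/(31 - 11) ≡ 27/20 mod 43. 20⁻¹ ≡ 28 (mod 43), so λ ≡ 25.
  x = λ² - 11 - 31 = 625 - 42 ≡ 24; y = λ·(11 - 24) - 32 ≡ 30. → (24, 30)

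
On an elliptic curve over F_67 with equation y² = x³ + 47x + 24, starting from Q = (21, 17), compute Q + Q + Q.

(65, 18)

Repeated addition: build up to 3Q.
2Q: tangent at (21, 17): λ = (3·21² + 47)/(2·17) ≡ 30/34. 34⁻¹ ≡ 2 (mod 67) since 34·2 = 68 ≡ 1, so λ ≡ 30·2 ≡ 60.
  x = λ² - 21 - 21 = 3600 - 42 ≡ 7; y = λ·(21 - 7) - 17 ≡ 19. → (7, 19)
3Q: (7, 19) + (21, 17). λ = (17 - 19)/(21 - 7) ≡ 65/14 mod 67. 14⁻¹ ≡ 24 (mod 67), so λ ≡ 19.
  x = λ² - 7 - 21 = 361 - 28 ≡ 65; y = λ·(7 - 65) - 19 ≡ 18. → (65, 18)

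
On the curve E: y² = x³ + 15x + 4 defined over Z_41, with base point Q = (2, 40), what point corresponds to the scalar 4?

(8, 29)

Double-and-add on 4 = (100)₂. Start with Q = (2, 40) for the leading 1-bit.
double: tangent at (2, 40): λ = (3·2² + 15)/(2·40) ≡ 27/39. 39⁻¹ ≡ 20 (mod 41) since 39·20 = 780 ≡ 1, so λ ≡ 27·20 ≡ 7.
  x = λ² - 2 - 2 = 49 - 4 ≡ 4; y = λ·(2 - 4) - 40 ≡ 28. → (4, 28)
double: tangent at (4, 28): λ = (3·4² + 15)/(2·28) ≡ 22/15. 15⁻¹ ≡ 11 (mod 41) since 15·11 = 165 ≡ 1, so λ ≡ 22·11 ≡ 37.
  x = λ² - 4 - 4 = 1369 - 8 ≡ 8; y = λ·(4 - 8) - 28 ≡ 29. → (8, 29)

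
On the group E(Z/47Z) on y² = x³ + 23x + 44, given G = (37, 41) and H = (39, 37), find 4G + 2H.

First 4G:
Repeated addition: build up to 4G.
2G: tangent at (37, 41): λ = (3·37² + 23)/(2·41) ≡ 41/35. 35⁻¹ ≡ 43 (mod 47), so λ ≡ 41·43 ≡ 24.
  x = λ² - 37 - 37 = 576 - 74 ≡ 32; y = λ·(37 - 32) - 41 ≡ 32. → (32, 32)
3G: (32, 32) + (37, 41). λ = (41 - 32)/(37 - 32) ≡ 9/5 mod 47. 5⁻¹ ≡ 19 (mod 47) since 5·19 = 95 ≡ 1, so λ ≡ 30.
  x = λ² - 32 - 37 = 900 - 69 ≡ 32; y = λ·(32 - 32) - 32 ≡ 15. → (32, 15)
4G: (32, 15) + (37, 41). λ = (41 - 15)/(37 - 32) ≡ 26/5 mod 47. 5⁻¹ ≡ 19 (mod 47) since 5·19 = 95 ≡ 1, so λ ≡ 24.
  x = λ² - 32 - 37 = 576 - 69 ≡ 37; y = λ·(32 - 37) - 15 ≡ 6. → (37, 6)
4G = (37, 6).
Next 2H:
Repeated addition: build up to 2H.
2H: tangent at (39, 37): λ = (3·39² + 23)/(2·37) ≡ 27/27. 27⁻¹ ≡ 7 (mod 47), so λ ≡ 27·7 ≡ 1.
  x = λ² - 39 - 39 = 1 - 78 ≡ 17; y = λ·(39 - 17) - 37 ≡ 32. → (17, 32)
2H = (17, 32).
Finally 4G + 2H:
(37, 6) + (17, 32). λ = (32 - 6)/(17 - 37) ≡ 26/27 mod 47. 27⁻¹ ≡ 7 (mod 47), so λ ≡ 41.
  x = λ² - 37 - 17 = 1681 - 54 ≡ 29; y = λ·(37 - 29) - 6 ≡ 40. → (29, 40)

(29, 40)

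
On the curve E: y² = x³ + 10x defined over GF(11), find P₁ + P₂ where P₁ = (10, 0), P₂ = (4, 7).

(10, 0) + (4, 7). λ = (7 - 0)/(4 - 10) ≡ 7/5 mod 11. 5⁻¹ ≡ 9 (mod 11), so λ ≡ 8.
  x = λ² - 10 - 4 = 64 - 14 ≡ 6; y = λ·(10 - 6) - 0 ≡ 10. → (6, 10)

(6, 10)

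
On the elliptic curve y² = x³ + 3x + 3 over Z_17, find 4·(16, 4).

(6, 13)

Write Q = (16, 4).
Double-and-add on 4 = (100)₂. Start with Q = (16, 4) for the leading 1-bit.
double: tangent at (16, 4): λ = (3·16² + 3)/(2·4) ≡ 6/8. 8⁻¹ ≡ 15 (mod 17), so λ ≡ 6·15 ≡ 5.
  x = λ² - 16 - 16 = 25 - 32 ≡ 10; y = λ·(16 - 10) - 4 ≡ 9. → (10, 9)
double: tangent at (10, 9): λ = (3·10² + 3)/(2·9) ≡ 14/1. 1⁻¹ ≡ 1 (mod 17) since 1·1 = 1 ≡ 1, so λ ≡ 14·1 ≡ 14.
  x = λ² - 10 - 10 = 196 - 20 ≡ 6; y = λ·(10 - 6) - 9 ≡ 13. → (6, 13)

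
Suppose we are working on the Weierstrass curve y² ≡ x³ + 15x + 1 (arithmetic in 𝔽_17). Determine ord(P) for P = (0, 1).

2P: tangent at (0, 1): λ = (3·0² + 15)/(2·1) ≡ 15/2. 2⁻¹ ≡ 9 (mod 17) since 2·9 = 18 ≡ 1, so λ ≡ 15·9 ≡ 16.
  x = λ² - 0 - 0 = 256 - 0 ≡ 1; y = λ·(0 - 1) - 1 ≡ 0. → (1, 0)
3P: (1, 0) + (0, 1). λ = (1 - 0)/(0 - 1) ≡ 1/16 mod 17. 16⁻¹ ≡ 16 (mod 17) since 16·16 = 256 ≡ 1, so λ ≡ 16.
  x = λ² - 1 - 0 = 256 - 1 ≡ 0; y = λ·(1 - 0) - 0 ≡ 16. → (0, 16)
4P: (0, 16) + (0, 1): same x and y₁ ≡ -y₂, so the sum is 𝒪.
4P = 𝒪, so the order is 4.

4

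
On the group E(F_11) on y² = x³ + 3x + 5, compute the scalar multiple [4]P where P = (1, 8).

Repeated addition: build up to 4P.
2P: tangent at (1, 8): λ = (3·1² + 3)/(2·8) ≡ 6/5. 5⁻¹ ≡ 9 (mod 11) since 5·9 = 45 ≡ 1, so λ ≡ 6·9 ≡ 10.
  x = λ² - 1 - 1 = 100 - 2 ≡ 10; y = λ·(1 - 10) - 8 ≡ 1. → (10, 1)
3P: (10, 1) + (1, 8). λ = (8 - 1)/(1 - 10) ≡ 7/2 mod 11. 2⁻¹ ≡ 6 (mod 11) since 2·6 = 12 ≡ 1, so λ ≡ 9.
  x = λ² - 10 - 1 = 81 - 11 ≡ 4; y = λ·(10 - 4) - 1 ≡ 9. → (4, 9)
4P: (4, 9) + (1, 8). λ = (8 - 9)/(1 - 4) ≡ 10/8 mod 11. 8⁻¹ ≡ 7 (mod 11) since 8·7 = 56 ≡ 1, so λ ≡ 4.
  x = λ² - 4 - 1 = 16 - 5 ≡ 0; y = λ·(4 - 0) - 9 ≡ 7. → (0, 7)

(0, 7)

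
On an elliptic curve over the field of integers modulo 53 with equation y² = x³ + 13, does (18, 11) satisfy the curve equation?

yes

y² = 11² ≡ 15; x³ + 0x + 13 = 5845 ≡ 15 (mod 53). 15 = 15.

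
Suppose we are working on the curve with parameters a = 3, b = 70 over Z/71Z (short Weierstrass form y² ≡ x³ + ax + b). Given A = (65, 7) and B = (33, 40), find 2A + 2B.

First 2A:
Repeated addition: build up to 2A.
2A: tangent at (65, 7): λ = (3·65² + 3)/(2·7) ≡ 40/14. 14⁻¹ ≡ 66 (mod 71) since 14·66 = 924 ≡ 1, so λ ≡ 40·66 ≡ 13.
  x = λ² - 65 - 65 = 169 - 130 ≡ 39; y = λ·(65 - 39) - 7 ≡ 47. → (39, 47)
2A = (39, 47).
Next 2B:
Repeated addition: build up to 2B.
2B: tangent at (33, 40): λ = (3·33² + 3)/(2·40) ≡ 4/9. 9⁻¹ ≡ 8 (mod 71), so λ ≡ 4·8 ≡ 32.
  x = λ² - 33 - 33 = 1024 - 66 ≡ 35; y = λ·(33 - 35) - 40 ≡ 38. → (35, 38)
2B = (35, 38).
Finally 2A + 2B:
(39, 47) + (35, 38). λ = (38 - 47)/(35 - 39) ≡ 62/67 mod 71. 67⁻¹ ≡ 53 (mod 71), so λ ≡ 20.
  x = λ² - 39 - 35 = 400 - 74 ≡ 42; y = λ·(39 - 42) - 47 ≡ 35. → (42, 35)

(42, 35)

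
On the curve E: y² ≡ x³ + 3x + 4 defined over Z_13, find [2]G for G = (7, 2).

tangent at (7, 2): λ = (3·7² + 3)/(2·2) ≡ 7/4. 4⁻¹ ≡ 10 (mod 13) since 4·10 = 40 ≡ 1, so λ ≡ 7·10 ≡ 5.
  x = λ² - 7 - 7 = 25 - 14 ≡ 11; y = λ·(7 - 11) - 2 ≡ 4. → (11, 4)

(11, 4)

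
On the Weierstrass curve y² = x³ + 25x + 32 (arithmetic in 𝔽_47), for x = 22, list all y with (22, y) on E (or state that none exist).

none

x³ + 25x + 32 = 11230 ≡ 44 (mod 47).
44 is a non-residue mod 47; no y exists.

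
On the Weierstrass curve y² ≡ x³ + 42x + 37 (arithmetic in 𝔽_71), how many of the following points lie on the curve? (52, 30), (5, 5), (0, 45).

2

(52, 30): 30² ≡ 48, rhs ≡ 48 → on.
(5, 5): 5² ≡ 25, rhs ≡ 17 → off.
(0, 45): 45² ≡ 37, rhs ≡ 37 → on.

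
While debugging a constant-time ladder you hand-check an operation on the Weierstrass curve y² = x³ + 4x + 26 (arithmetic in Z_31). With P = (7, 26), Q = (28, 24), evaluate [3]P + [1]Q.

(21, 28)

First 3P:
Repeated addition: build up to 3P.
2P: tangent at (7, 26): λ = (3·7² + 4)/(2·26) ≡ 27/21. 21⁻¹ ≡ 3 (mod 31), so λ ≡ 27·3 ≡ 19.
  x = λ² - 7 - 7 = 361 - 14 ≡ 6; y = λ·(7 - 6) - 26 ≡ 24. → (6, 24)
3P: (6, 24) + (7, 26). λ = (26 - 24)/(7 - 6) ≡ 2/1 mod 31. 1⁻¹ ≡ 1 (mod 31), so λ ≡ 2.
  x = λ² - 6 - 7 = 4 - 13 ≡ 22; y = λ·(6 - 22) - 24 ≡ 6. → (22, 6)
3P = (22, 6).
Finally 3P + Q:
(22, 6) + (28, 24). λ = (24 - 6)/(28 - 22) ≡ 18/6 mod 31. 6⁻¹ ≡ 26 (mod 31) since 6·26 = 156 ≡ 1, so λ ≡ 3.
  x = λ² - 22 - 28 = 9 - 50 ≡ 21; y = λ·(22 - 21) - 6 ≡ 28. → (21, 28)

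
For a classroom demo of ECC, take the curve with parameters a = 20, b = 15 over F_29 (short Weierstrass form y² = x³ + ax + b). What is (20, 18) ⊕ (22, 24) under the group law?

(20, 18) + (22, 24). λ = (24 - 18)/(22 - 20) ≡ 6/2 mod 29. 2⁻¹ ≡ 15 (mod 29) since 2·15 = 30 ≡ 1, so λ ≡ 3.
  x = λ² - 20 - 22 = 9 - 42 ≡ 25; y = λ·(20 - 25) - 18 ≡ 25. → (25, 25)

(25, 25)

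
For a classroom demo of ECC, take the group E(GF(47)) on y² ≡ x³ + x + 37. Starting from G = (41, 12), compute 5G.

(43, 4)

Double-and-add on 5 = (101)₂. Start with G = (41, 12) for the leading 1-bit.
double: tangent at (41, 12): λ = (3·41² + 1)/(2·12) ≡ 15/24. 24⁻¹ ≡ 2 (mod 47), so λ ≡ 15·2 ≡ 30.
  x = λ² - 41 - 41 = 900 - 82 ≡ 19; y = λ·(41 - 19) - 12 ≡ 37. → (19, 37)
double: tangent at (19, 37): λ = (3·19² + 1)/(2·37) ≡ 3/27. 27⁻¹ ≡ 7 (mod 47) since 27·7 = 189 ≡ 1, so λ ≡ 3·7 ≡ 21.
  x = λ² - 19 - 19 = 441 - 38 ≡ 27; y = λ·(19 - 27) - 37 ≡ 30. → (27, 30)
add G: (27, 30) + (41, 12). λ = (12 - 30)/(41 - 27) ≡ 29/14 mod 47. 14⁻¹ ≡ 37 (mod 47), so λ ≡ 39.
  x = λ² - 27 - 41 = 1521 - 68 ≡ 43; y = λ·(27 - 43) - 30 ≡ 4. → (43, 4)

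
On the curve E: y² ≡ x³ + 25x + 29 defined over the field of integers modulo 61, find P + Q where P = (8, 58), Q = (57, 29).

(37, 60)

(8, 58) + (57, 29). λ = (29 - 58)/(57 - 8) ≡ 32/49 mod 61. 49⁻¹ ≡ 5 (mod 61), so λ ≡ 38.
  x = λ² - 8 - 57 = 1444 - 65 ≡ 37; y = λ·(8 - 37) - 58 ≡ 60. → (37, 60)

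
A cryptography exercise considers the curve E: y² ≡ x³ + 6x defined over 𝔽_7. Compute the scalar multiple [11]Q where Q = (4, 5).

(4, 2)

Repeated addition: build up to 11Q.
2Q: tangent at (4, 5): λ = (3·4² + 6)/(2·5) ≡ 5/3. 3⁻¹ ≡ 5 (mod 7), so λ ≡ 5·5 ≡ 4.
  x = λ² - 4 - 4 = 16 - 8 ≡ 1; y = λ·(4 - 1) - 5 ≡ 0. → (1, 0)
3Q: (1, 0) + (4, 5). λ = (5 - 0)/(4 - 1) ≡ 5/3 mod 7. 3⁻¹ ≡ 5 (mod 7) since 3·5 = 15 ≡ 1, so λ ≡ 4.
  x = λ² - 1 - 4 = 16 - 5 ≡ 4; y = λ·(1 - 4) - 0 ≡ 2. → (4, 2)
4Q: (4, 2) + (4, 5): same x and y₁ ≡ -y₂, so the sum is O.
5Q: O + (4, 5) = (4, 5) (identity).
6Q: tangent at (4, 5): λ = (3·4² + 6)/(2·5) ≡ 5/3. 3⁻¹ ≡ 5 (mod 7) since 3·5 = 15 ≡ 1, so λ ≡ 5·5 ≡ 4.
  x = λ² - 4 - 4 = 16 - 8 ≡ 1; y = λ·(4 - 1) - 5 ≡ 0. → (1, 0)
7Q: (1, 0) + (4, 5). λ = (5 - 0)/(4 - 1) ≡ 5/3 mod 7. 3⁻¹ ≡ 5 (mod 7), so λ ≡ 4.
  x = λ² - 1 - 4 = 16 - 5 ≡ 4; y = λ·(1 - 4) - 0 ≡ 2. → (4, 2)
8Q: (4, 2) + (4, 5): same x and y₁ ≡ -y₂, so the sum is O.
9Q: O + (4, 5) = (4, 5) (identity).
10Q: tangent at (4, 5): λ = (3·4² + 6)/(2·5) ≡ 5/3. 3⁻¹ ≡ 5 (mod 7), so λ ≡ 5·5 ≡ 4.
  x = λ² - 4 - 4 = 16 - 8 ≡ 1; y = λ·(4 - 1) - 5 ≡ 0. → (1, 0)
11Q: (1, 0) + (4, 5). λ = (5 - 0)/(4 - 1) ≡ 5/3 mod 7. 3⁻¹ ≡ 5 (mod 7), so λ ≡ 4.
  x = λ² - 1 - 4 = 16 - 5 ≡ 4; y = λ·(1 - 4) - 0 ≡ 2. → (4, 2)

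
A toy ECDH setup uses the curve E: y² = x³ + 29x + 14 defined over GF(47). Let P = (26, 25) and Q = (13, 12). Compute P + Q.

(9, 39)

(26, 25) + (13, 12). λ = (12 - 25)/(13 - 26) ≡ 34/34 mod 47. 34⁻¹ ≡ 18 (mod 47), so λ ≡ 1.
  x = λ² - 26 - 13 = 1 - 39 ≡ 9; y = λ·(26 - 9) - 25 ≡ 39. → (9, 39)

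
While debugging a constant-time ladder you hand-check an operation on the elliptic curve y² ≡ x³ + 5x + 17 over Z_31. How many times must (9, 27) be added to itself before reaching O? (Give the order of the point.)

2P: tangent at (9, 27): λ = (3·9² + 5)/(2·27) ≡ 0/23. 23⁻¹ ≡ 27 (mod 31), so λ ≡ 0·27 ≡ 0.
  x = λ² - 9 - 9 = 0 - 18 ≡ 13; y = λ·(9 - 13) - 27 ≡ 4. → (13, 4)
3P: (13, 4) + (9, 27). λ = (27 - 4)/(9 - 13) ≡ 23/27 mod 31. 27⁻¹ ≡ 23 (mod 31), so λ ≡ 2.
  x = λ² - 13 - 9 = 4 - 22 ≡ 13; y = λ·(13 - 13) - 4 ≡ 27. → (13, 27)
4P: (13, 27) + (9, 27). λ = (27 - 27)/(9 - 13) ≡ 0/27 mod 31. 27⁻¹ ≡ 23 (mod 31), so λ ≡ 0.
  x = λ² - 13 - 9 = 0 - 22 ≡ 9; y = λ·(13 - 9) - 27 ≡ 4. → (9, 4)
5P: (9, 4) + (9, 27): same x and y₁ ≡ -y₂, so the sum is O.
5P = O, so the order is 5.

5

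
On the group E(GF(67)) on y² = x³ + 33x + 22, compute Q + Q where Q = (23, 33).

tangent at (23, 33): λ = (3·23² + 33)/(2·33) ≡ 12/66. 66⁻¹ ≡ 66 (mod 67), so λ ≡ 12·66 ≡ 55.
  x = λ² - 23 - 23 = 3025 - 46 ≡ 31; y = λ·(23 - 31) - 33 ≡ 63. → (31, 63)

(31, 63)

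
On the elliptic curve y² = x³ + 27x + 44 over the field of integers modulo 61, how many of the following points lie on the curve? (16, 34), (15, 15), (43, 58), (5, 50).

(16, 34): 34² ≡ 58, rhs ≡ 58 → on.
(15, 15): 15² ≡ 42, rhs ≡ 42 → on.
(43, 58): 58² ≡ 9, rhs ≡ 9 → on.
(5, 50): 50² ≡ 60, rhs ≡ 60 → on.

4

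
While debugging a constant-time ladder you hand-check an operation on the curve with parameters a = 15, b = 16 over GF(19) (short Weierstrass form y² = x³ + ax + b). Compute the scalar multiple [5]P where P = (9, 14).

Repeated addition: build up to 5P.
2P: tangent at (9, 14): λ = (3·9² + 15)/(2·14) ≡ 11/9. 9⁻¹ ≡ 17 (mod 19), so λ ≡ 11·17 ≡ 16.
  x = λ² - 9 - 9 = 256 - 18 ≡ 10; y = λ·(9 - 10) - 14 ≡ 8. → (10, 8)
3P: (10, 8) + (9, 14). λ = (14 - 8)/(9 - 10) ≡ 6/18 mod 19. 18⁻¹ ≡ 18 (mod 19), so λ ≡ 13.
  x = λ² - 10 - 9 = 169 - 19 ≡ 17; y = λ·(10 - 17) - 8 ≡ 15. → (17, 15)
4P: (17, 15) + (9, 14). λ = (14 - 15)/(9 - 17) ≡ 18/11 mod 19. 11⁻¹ ≡ 7 (mod 19) since 11·7 = 77 ≡ 1, so λ ≡ 12.
  x = λ² - 17 - 9 = 144 - 26 ≡ 4; y = λ·(17 - 4) - 15 ≡ 8. → (4, 8)
5P: (4, 8) + (9, 14). λ = (14 - 8)/(9 - 4) ≡ 6/5 mod 19. 5⁻¹ ≡ 4 (mod 19) since 5·4 = 20 ≡ 1, so λ ≡ 5.
  x = λ² - 4 - 9 = 25 - 13 ≡ 12; y = λ·(4 - 12) - 8 ≡ 9. → (12, 9)

(12, 9)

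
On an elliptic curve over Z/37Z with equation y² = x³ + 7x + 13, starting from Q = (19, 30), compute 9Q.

(22, 14)

Repeated addition: build up to 9Q.
2Q: tangent at (19, 30): λ = (3·19² + 7)/(2·30) ≡ 17/23. 23⁻¹ ≡ 29 (mod 37) since 23·29 = 667 ≡ 1, so λ ≡ 17·29 ≡ 12.
  x = λ² - 19 - 19 = 144 - 38 ≡ 32; y = λ·(19 - 32) - 30 ≡ 36. → (32, 36)
3Q: (32, 36) + (19, 30). λ = (30 - 36)/(19 - 32) ≡ 31/24 mod 37. 24⁻¹ ≡ 17 (mod 37), so λ ≡ 9.
  x = λ² - 32 - 19 = 81 - 51 ≡ 30; y = λ·(32 - 30) - 36 ≡ 19. → (30, 19)
4Q: (30, 19) + (19, 30). λ = (30 - 19)/(19 - 30) ≡ 11/26 mod 37. 26⁻¹ ≡ 10 (mod 37), so λ ≡ 36.
  x = λ² - 30 - 19 = 1296 - 49 ≡ 26; y = λ·(30 - 26) - 19 ≡ 14. → (26, 14)
5Q: (26, 14) + (19, 30). λ = (30 - 14)/(19 - 26) ≡ 16/30 mod 37. 30⁻¹ ≡ 21 (mod 37), so λ ≡ 3.
  x = λ² - 26 - 19 = 9 - 45 ≡ 1; y = λ·(26 - 1) - 14 ≡ 24. → (1, 24)
6Q: (1, 24) + (19, 30). λ = (30 - 24)/(19 - 1) ≡ 6/18 mod 37. 18⁻¹ ≡ 35 (mod 37), so λ ≡ 25.
  x = λ² - 1 - 19 = 625 - 20 ≡ 13; y = λ·(1 - 13) - 24 ≡ 9. → (13, 9)
7Q: (13, 9) + (19, 30). λ = (30 - 9)/(19 - 13) ≡ 21/6 mod 37. 6⁻¹ ≡ 31 (mod 37), so λ ≡ 22.
  x = λ² - 13 - 19 = 484 - 32 ≡ 8; y = λ·(13 - 8) - 9 ≡ 27. → (8, 27)
8Q: (8, 27) + (19, 30). λ = (30 - 27)/(19 - 8) ≡ 3/11 mod 37. 11⁻¹ ≡ 27 (mod 37), so λ ≡ 7.
  x = λ² - 8 - 19 = 49 - 27 ≡ 22; y = λ·(8 - 22) - 27 ≡ 23. → (22, 23)
9Q: (22, 23) + (19, 30). λ = (30 - 23)/(19 - 22) ≡ 7/34 mod 37. 34⁻¹ ≡ 12 (mod 37), so λ ≡ 10.
  x = λ² - 22 - 19 = 100 - 41 ≡ 22; y = λ·(22 - 22) - 23 ≡ 14. → (22, 14)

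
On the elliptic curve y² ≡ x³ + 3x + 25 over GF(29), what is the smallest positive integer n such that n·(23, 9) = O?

7

2P: tangent at (23, 9): λ = (3·23² + 3)/(2·9) ≡ 24/18. 18⁻¹ ≡ 21 (mod 29), so λ ≡ 24·21 ≡ 11.
  x = λ² - 23 - 23 = 121 - 46 ≡ 17; y = λ·(23 - 17) - 9 ≡ 28. → (17, 28)
3P: (17, 28) + (23, 9). λ = (9 - 28)/(23 - 17) ≡ 10/6 mod 29. 6⁻¹ ≡ 5 (mod 29), so λ ≡ 21.
  x = λ² - 17 - 23 = 441 - 40 ≡ 24; y = λ·(17 - 24) - 28 ≡ 28. → (24, 28)
4P: (24, 28) + (23, 9). λ = (9 - 28)/(23 - 24) ≡ 10/28 mod 29. 28⁻¹ ≡ 28 (mod 29), so λ ≡ 19.
  x = λ² - 24 - 23 = 361 - 47 ≡ 24; y = λ·(24 - 24) - 28 ≡ 1. → (24, 1)
5P: (24, 1) + (23, 9). λ = (9 - 1)/(23 - 24) ≡ 8/28 mod 29. 28⁻¹ ≡ 28 (mod 29), so λ ≡ 21.
  x = λ² - 24 - 23 = 441 - 47 ≡ 17; y = λ·(24 - 17) - 1 ≡ 1. → (17, 1)
6P: (17, 1) + (23, 9). λ = (9 - 1)/(23 - 17) ≡ 8/6 mod 29. 6⁻¹ ≡ 5 (mod 29), so λ ≡ 11.
  x = λ² - 17 - 23 = 121 - 40 ≡ 23; y = λ·(17 - 23) - 1 ≡ 20. → (23, 20)
7P: (23, 20) + (23, 9): same x and y₁ ≡ -y₂, so the sum is O.
7P = O, so the order is 7.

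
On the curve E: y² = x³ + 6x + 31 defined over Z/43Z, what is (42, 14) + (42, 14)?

tangent at (42, 14): λ = (3·42² + 6)/(2·14) ≡ 9/28. 28⁻¹ ≡ 20 (mod 43) since 28·20 = 560 ≡ 1, so λ ≡ 9·20 ≡ 8.
  x = λ² - 42 - 42 = 64 - 84 ≡ 23; y = λ·(42 - 23) - 14 ≡ 9. → (23, 9)

(23, 9)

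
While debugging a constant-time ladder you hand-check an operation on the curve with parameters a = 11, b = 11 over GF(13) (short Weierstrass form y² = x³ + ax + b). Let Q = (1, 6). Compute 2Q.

(12, 5)

tangent at (1, 6): λ = (3·1² + 11)/(2·6) ≡ 1/12. 12⁻¹ ≡ 12 (mod 13) since 12·12 = 144 ≡ 1, so λ ≡ 1·12 ≡ 12.
  x = λ² - 1 - 1 = 144 - 2 ≡ 12; y = λ·(1 - 12) - 6 ≡ 5. → (12, 5)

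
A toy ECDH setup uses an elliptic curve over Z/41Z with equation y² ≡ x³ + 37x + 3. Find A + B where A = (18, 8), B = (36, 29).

(10, 15)

(18, 8) + (36, 29). λ = (29 - 8)/(36 - 18) ≡ 21/18 mod 41. 18⁻¹ ≡ 16 (mod 41) since 18·16 = 288 ≡ 1, so λ ≡ 8.
  x = λ² - 18 - 36 = 64 - 54 ≡ 10; y = λ·(18 - 10) - 8 ≡ 15. → (10, 15)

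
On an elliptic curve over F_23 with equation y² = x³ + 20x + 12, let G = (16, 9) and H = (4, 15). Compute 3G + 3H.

(0, 14)

First 3G:
Repeated addition: build up to 3G.
2G: tangent at (16, 9): λ = (3·16² + 20)/(2·9) ≡ 6/18. 18⁻¹ ≡ 9 (mod 23) since 18·9 = 162 ≡ 1, so λ ≡ 6·9 ≡ 8.
  x = λ² - 16 - 16 = 64 - 32 ≡ 9; y = λ·(16 - 9) - 9 ≡ 1. → (9, 1)
3G: (9, 1) + (16, 9). λ = (9 - 1)/(16 - 9) ≡ 8/7 mod 23. 7⁻¹ ≡ 10 (mod 23), so λ ≡ 11.
  x = λ² - 9 - 16 = 121 - 25 ≡ 4; y = λ·(9 - 4) - 1 ≡ 8. → (4, 8)
3G = (4, 8).
Next 3H:
Repeated addition: build up to 3H.
2H: tangent at (4, 15): λ = (3·4² + 20)/(2·15) ≡ 22/7. 7⁻¹ ≡ 10 (mod 23), so λ ≡ 22·10 ≡ 13.
  x = λ² - 4 - 4 = 169 - 8 ≡ 0; y = λ·(4 - 0) - 15 ≡ 14. → (0, 14)
3H: (0, 14) + (4, 15). λ = (15 - 14)/(4 - 0) ≡ 1/4 mod 23. 4⁻¹ ≡ 6 (mod 23), so λ ≡ 6.
  x = λ² - 0 - 4 = 36 - 4 ≡ 9; y = λ·(0 - 9) - 14 ≡ 1. → (9, 1)
3H = (9, 1).
Finally 3G + 3H:
(4, 8) + (9, 1). λ = (1 - 8)/(9 - 4) ≡ 16/5 mod 23. 5⁻¹ ≡ 14 (mod 23) since 5·14 = 70 ≡ 1, so λ ≡ 17.
  x = λ² - 4 - 9 = 289 - 13 ≡ 0; y = λ·(4 - 0) - 8 ≡ 14. → (0, 14)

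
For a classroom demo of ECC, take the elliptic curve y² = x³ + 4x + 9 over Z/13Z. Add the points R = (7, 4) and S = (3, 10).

(2, 8)

(7, 4) + (3, 10). λ = (10 - 4)/(3 - 7) ≡ 6/9 mod 13. 9⁻¹ ≡ 3 (mod 13), so λ ≡ 5.
  x = λ² - 7 - 3 = 25 - 10 ≡ 2; y = λ·(7 - 2) - 4 ≡ 8. → (2, 8)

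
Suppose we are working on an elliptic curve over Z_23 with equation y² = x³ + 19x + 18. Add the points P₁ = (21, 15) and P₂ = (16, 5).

(13, 1)

(21, 15) + (16, 5). λ = (5 - 15)/(16 - 21) ≡ 13/18 mod 23. 18⁻¹ ≡ 9 (mod 23), so λ ≡ 2.
  x = λ² - 21 - 16 = 4 - 37 ≡ 13; y = λ·(21 - 13) - 15 ≡ 1. → (13, 1)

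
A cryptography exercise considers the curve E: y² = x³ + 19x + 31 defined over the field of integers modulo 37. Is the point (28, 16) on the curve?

no

y² = 16² ≡ 34; x³ + 19x + 31 = 22515 ≡ 19 (mod 37). 34 ≠ 19.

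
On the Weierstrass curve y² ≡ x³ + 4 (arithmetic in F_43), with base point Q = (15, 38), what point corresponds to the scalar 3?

Repeated addition: build up to 3Q.
2Q: tangent at (15, 38): λ = (3·15² + 0)/(2·38) ≡ 30/33. 33⁻¹ ≡ 30 (mod 43), so λ ≡ 30·30 ≡ 40.
  x = λ² - 15 - 15 = 1600 - 30 ≡ 22; y = λ·(15 - 22) - 38 ≡ 26. → (22, 26)
3Q: (22, 26) + (15, 38). λ = (38 - 26)/(15 - 22) ≡ 12/36 mod 43. 36⁻¹ ≡ 6 (mod 43) since 36·6 = 216 ≡ 1, so λ ≡ 29.
  x = λ² - 22 - 15 = 841 - 37 ≡ 30; y = λ·(22 - 30) - 26 ≡ 0. → (30, 0)

(30, 0)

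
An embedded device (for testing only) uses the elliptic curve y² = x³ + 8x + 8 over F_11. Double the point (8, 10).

(7, 0)

tangent at (8, 10): λ = (3·8² + 8)/(2·10) ≡ 2/9. 9⁻¹ ≡ 5 (mod 11) since 9·5 = 45 ≡ 1, so λ ≡ 2·5 ≡ 10.
  x = λ² - 8 - 8 = 100 - 16 ≡ 7; y = λ·(8 - 7) - 10 ≡ 0. → (7, 0)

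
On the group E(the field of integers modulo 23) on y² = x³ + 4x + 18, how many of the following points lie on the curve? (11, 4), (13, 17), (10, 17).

(11, 4): 4² ≡ 16, rhs ≡ 13 → off.
(13, 17): 17² ≡ 13, rhs ≡ 13 → on.
(10, 17): 17² ≡ 13, rhs ≡ 0 → off.

1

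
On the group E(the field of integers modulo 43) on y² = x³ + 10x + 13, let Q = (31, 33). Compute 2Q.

(2, 27)

tangent at (31, 33): λ = (3·31² + 10)/(2·33) ≡ 12/23. 23⁻¹ ≡ 15 (mod 43) since 23·15 = 345 ≡ 1, so λ ≡ 12·15 ≡ 8.
  x = λ² - 31 - 31 = 64 - 62 ≡ 2; y = λ·(31 - 2) - 33 ≡ 27. → (2, 27)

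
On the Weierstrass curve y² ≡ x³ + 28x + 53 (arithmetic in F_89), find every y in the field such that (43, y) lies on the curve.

x³ + 28x + 53 = 80764 ≡ 41 (mod 89).
41 is a non-residue mod 89; no y exists.

none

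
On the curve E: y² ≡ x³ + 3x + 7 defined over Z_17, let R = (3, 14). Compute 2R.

(2, 15)

tangent at (3, 14): λ = (3·3² + 3)/(2·14) ≡ 13/11. 11⁻¹ ≡ 14 (mod 17) since 11·14 = 154 ≡ 1, so λ ≡ 13·14 ≡ 12.
  x = λ² - 3 - 3 = 144 - 6 ≡ 2; y = λ·(3 - 2) - 14 ≡ 15. → (2, 15)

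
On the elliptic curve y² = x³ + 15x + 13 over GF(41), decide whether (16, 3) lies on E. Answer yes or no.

no

y² = 3² ≡ 9; x³ + 15x + 13 = 4349 ≡ 3 (mod 41). 9 ≠ 3.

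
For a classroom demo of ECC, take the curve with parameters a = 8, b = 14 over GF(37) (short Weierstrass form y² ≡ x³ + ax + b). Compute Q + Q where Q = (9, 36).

(35, 8)

tangent at (9, 36): λ = (3·9² + 8)/(2·36) ≡ 29/35. 35⁻¹ ≡ 18 (mod 37), so λ ≡ 29·18 ≡ 4.
  x = λ² - 9 - 9 = 16 - 18 ≡ 35; y = λ·(9 - 35) - 36 ≡ 8. → (35, 8)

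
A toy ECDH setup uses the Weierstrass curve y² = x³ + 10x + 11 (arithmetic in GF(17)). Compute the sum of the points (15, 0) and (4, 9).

(13, 3)

(15, 0) + (4, 9). λ = (9 - 0)/(4 - 15) ≡ 9/6 mod 17. 6⁻¹ ≡ 3 (mod 17), so λ ≡ 10.
  x = λ² - 15 - 4 = 100 - 19 ≡ 13; y = λ·(15 - 13) - 0 ≡ 3. → (13, 3)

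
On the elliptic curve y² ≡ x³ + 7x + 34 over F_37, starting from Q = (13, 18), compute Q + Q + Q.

Repeated addition: build up to 3Q.
2Q: tangent at (13, 18): λ = (3·13² + 7)/(2·18) ≡ 33/36. 36⁻¹ ≡ 36 (mod 37), so λ ≡ 33·36 ≡ 4.
  x = λ² - 13 - 13 = 16 - 26 ≡ 27; y = λ·(13 - 27) - 18 ≡ 0. → (27, 0)
3Q: (27, 0) + (13, 18). λ = (18 - 0)/(13 - 27) ≡ 18/23 mod 37. 23⁻¹ ≡ 29 (mod 37), so λ ≡ 4.
  x = λ² - 27 - 13 = 16 - 40 ≡ 13; y = λ·(27 - 13) - 0 ≡ 19. → (13, 19)

(13, 19)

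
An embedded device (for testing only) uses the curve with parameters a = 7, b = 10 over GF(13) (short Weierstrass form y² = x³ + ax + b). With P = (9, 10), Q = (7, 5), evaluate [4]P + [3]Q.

First 4P:
Repeated addition: build up to 4P.
2P: tangent at (9, 10): λ = (3·9² + 7)/(2·10) ≡ 3/7. 7⁻¹ ≡ 2 (mod 13), so λ ≡ 3·2 ≡ 6.
  x = λ² - 9 - 9 = 36 - 18 ≡ 5; y = λ·(9 - 5) - 10 ≡ 1. → (5, 1)
3P: (5, 1) + (9, 10). λ = (10 - 1)/(9 - 5) ≡ 9/4 mod 13. 4⁻¹ ≡ 10 (mod 13) since 4·10 = 40 ≡ 1, so λ ≡ 12.
  x = λ² - 5 - 9 = 144 - 14 ≡ 0; y = λ·(5 - 0) - 1 ≡ 7. → (0, 7)
4P: (0, 7) + (9, 10). λ = (10 - 7)/(9 - 0) ≡ 3/9 mod 13. 9⁻¹ ≡ 3 (mod 13), so λ ≡ 9.
  x = λ² - 0 - 9 = 81 - 9 ≡ 7; y = λ·(0 - 7) - 7 ≡ 8. → (7, 8)
4P = (7, 8).
Next 3Q:
Repeated addition: build up to 3Q.
2Q: tangent at (7, 5): λ = (3·7² + 7)/(2·5) ≡ 11/10. 10⁻¹ ≡ 4 (mod 13), so λ ≡ 11·4 ≡ 5.
  x = λ² - 7 - 7 = 25 - 14 ≡ 11; y = λ·(7 - 11) - 5 ≡ 1. → (11, 1)
3Q: (11, 1) + (7, 5). λ = (5 - 1)/(7 - 11) ≡ 4/9 mod 13. 9⁻¹ ≡ 3 (mod 13) since 9·3 = 27 ≡ 1, so λ ≡ 12.
  x = λ² - 11 - 7 = 144 - 18 ≡ 9; y = λ·(11 - 9) - 1 ≡ 10. → (9, 10)
3Q = (9, 10).
Finally 4P + 3Q:
(7, 8) + (9, 10). λ = (10 - 8)/(9 - 7) ≡ 2/2 mod 13. 2⁻¹ ≡ 7 (mod 13) since 2·7 = 14 ≡ 1, so λ ≡ 1.
  x = λ² - 7 - 9 = 1 - 16 ≡ 11; y = λ·(7 - 11) - 8 ≡ 1. → (11, 1)

(11, 1)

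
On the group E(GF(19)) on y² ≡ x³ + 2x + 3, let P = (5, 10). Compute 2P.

tangent at (5, 10): λ = (3·5² + 2)/(2·10) ≡ 1/1. 1⁻¹ ≡ 1 (mod 19), so λ ≡ 1·1 ≡ 1.
  x = λ² - 5 - 5 = 1 - 10 ≡ 10; y = λ·(5 - 10) - 10 ≡ 4. → (10, 4)

(10, 4)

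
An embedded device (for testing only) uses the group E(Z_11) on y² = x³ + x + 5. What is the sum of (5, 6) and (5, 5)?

O

The two points share x = 5 and their y-coordinates satisfy 6 + 5 ≡ 0 (mod 11), so they are inverses. Their sum is O.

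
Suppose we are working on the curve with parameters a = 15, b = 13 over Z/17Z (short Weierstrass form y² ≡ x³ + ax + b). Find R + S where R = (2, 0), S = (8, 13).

(15, 3)

(2, 0) + (8, 13). λ = (13 - 0)/(8 - 2) ≡ 13/6 mod 17. 6⁻¹ ≡ 3 (mod 17), so λ ≡ 5.
  x = λ² - 2 - 8 = 25 - 10 ≡ 15; y = λ·(2 - 15) - 0 ≡ 3. → (15, 3)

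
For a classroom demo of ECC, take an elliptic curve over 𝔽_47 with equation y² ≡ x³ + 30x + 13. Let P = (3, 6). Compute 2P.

tangent at (3, 6): λ = (3·3² + 30)/(2·6) ≡ 10/12. 12⁻¹ ≡ 4 (mod 47) since 12·4 = 48 ≡ 1, so λ ≡ 10·4 ≡ 40.
  x = λ² - 3 - 3 = 1600 - 6 ≡ 43; y = λ·(3 - 43) - 6 ≡ 39. → (43, 39)

(43, 39)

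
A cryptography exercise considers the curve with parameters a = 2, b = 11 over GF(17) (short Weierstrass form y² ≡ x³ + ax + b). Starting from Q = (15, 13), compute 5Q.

(16, 5)

Double-and-add on 5 = (101)₂. Start with Q = (15, 13) for the leading 1-bit.
double: tangent at (15, 13): λ = (3·15² + 2)/(2·13) ≡ 14/9. 9⁻¹ ≡ 2 (mod 17) since 9·2 = 18 ≡ 1, so λ ≡ 14·2 ≡ 11.
  x = λ² - 15 - 15 = 121 - 30 ≡ 6; y = λ·(15 - 6) - 13 ≡ 1. → (6, 1)
double: tangent at (6, 1): λ = (3·6² + 2)/(2·1) ≡ 8/2. 2⁻¹ ≡ 9 (mod 17), so λ ≡ 8·9 ≡ 4.
  x = λ² - 6 - 6 = 16 - 12 ≡ 4; y = λ·(6 - 4) - 1 ≡ 7. → (4, 7)
add Q: (4, 7) + (15, 13). λ = (13 - 7)/(15 - 4) ≡ 6/11 mod 17. 11⁻¹ ≡ 14 (mod 17), so λ ≡ 16.
  x = λ² - 4 - 15 = 256 - 19 ≡ 16; y = λ·(4 - 16) - 7 ≡ 5. → (16, 5)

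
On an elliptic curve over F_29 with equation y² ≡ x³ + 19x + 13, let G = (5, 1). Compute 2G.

(24, 5)

tangent at (5, 1): λ = (3·5² + 19)/(2·1) ≡ 7/2. 2⁻¹ ≡ 15 (mod 29), so λ ≡ 7·15 ≡ 18.
  x = λ² - 5 - 5 = 324 - 10 ≡ 24; y = λ·(5 - 24) - 1 ≡ 5. → (24, 5)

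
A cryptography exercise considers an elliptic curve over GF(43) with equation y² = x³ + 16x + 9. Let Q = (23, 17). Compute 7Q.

(18, 25)

Repeated addition: build up to 7Q.
2Q: tangent at (23, 17): λ = (3·23² + 16)/(2·17) ≡ 12/34. 34⁻¹ ≡ 19 (mod 43) since 34·19 = 646 ≡ 1, so λ ≡ 12·19 ≡ 13.
  x = λ² - 23 - 23 = 169 - 46 ≡ 37; y = λ·(23 - 37) - 17 ≡ 16. → (37, 16)
3Q: (37, 16) + (23, 17). λ = (17 - 16)/(23 - 37) ≡ 1/29 mod 43. 29⁻¹ ≡ 3 (mod 43) since 29·3 = 87 ≡ 1, so λ ≡ 3.
  x = λ² - 37 - 23 = 9 - 60 ≡ 35; y = λ·(37 - 35) - 16 ≡ 33. → (35, 33)
4Q: (35, 33) + (23, 17). λ = (17 - 33)/(23 - 35) ≡ 27/31 mod 43. 31⁻¹ ≡ 25 (mod 43) since 31·25 = 775 ≡ 1, so λ ≡ 30.
  x = λ² - 35 - 23 = 900 - 58 ≡ 25; y = λ·(35 - 25) - 33 ≡ 9. → (25, 9)
5Q: (25, 9) + (23, 17). λ = (17 - 9)/(23 - 25) ≡ 8/41 mod 43. 41⁻¹ ≡ 21 (mod 43) since 41·21 = 861 ≡ 1, so λ ≡ 39.
  x = λ² - 25 - 23 = 1521 - 48 ≡ 11; y = λ·(25 - 11) - 9 ≡ 21. → (11, 21)
6Q: (11, 21) + (23, 17). λ = (17 - 21)/(23 - 11) ≡ 39/12 mod 43. 12⁻¹ ≡ 18 (mod 43), so λ ≡ 14.
  x = λ² - 11 - 23 = 196 - 34 ≡ 33; y = λ·(11 - 33) - 21 ≡ 15. → (33, 15)
7Q: (33, 15) + (23, 17). λ = (17 - 15)/(23 - 33) ≡ 2/33 mod 43. 33⁻¹ ≡ 30 (mod 43), so λ ≡ 17.
  x = λ² - 33 - 23 = 289 - 56 ≡ 18; y = λ·(33 - 18) - 15 ≡ 25. → (18, 25)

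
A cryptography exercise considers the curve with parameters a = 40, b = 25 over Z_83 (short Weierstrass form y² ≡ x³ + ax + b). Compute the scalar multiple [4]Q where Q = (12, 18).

(44, 63)

Repeated addition: build up to 4Q.
2Q: tangent at (12, 18): λ = (3·12² + 40)/(2·18) ≡ 57/36. 36⁻¹ ≡ 30 (mod 83), so λ ≡ 57·30 ≡ 50.
  x = λ² - 12 - 12 = 2500 - 24 ≡ 69; y = λ·(12 - 69) - 18 ≡ 37. → (69, 37)
3Q: (69, 37) + (12, 18). λ = (18 - 37)/(12 - 69) ≡ 64/26 mod 83. 26⁻¹ ≡ 16 (mod 83) since 26·16 = 416 ≡ 1, so λ ≡ 28.
  x = λ² - 69 - 12 = 784 - 81 ≡ 39; y = λ·(69 - 39) - 37 ≡ 56. → (39, 56)
4Q: (39, 56) + (12, 18). λ = (18 - 56)/(12 - 39) ≡ 45/56 mod 83. 56⁻¹ ≡ 43 (mod 83) since 56·43 = 2408 ≡ 1, so λ ≡ 26.
  x = λ² - 39 - 12 = 676 - 51 ≡ 44; y = λ·(39 - 44) - 56 ≡ 63. → (44, 63)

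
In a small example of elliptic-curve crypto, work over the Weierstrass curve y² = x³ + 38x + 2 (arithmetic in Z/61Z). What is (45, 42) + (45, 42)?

(51, 5)

tangent at (45, 42): λ = (3·45² + 38)/(2·42) ≡ 13/23. 23⁻¹ ≡ 8 (mod 61) since 23·8 = 184 ≡ 1, so λ ≡ 13·8 ≡ 43.
  x = λ² - 45 - 45 = 1849 - 90 ≡ 51; y = λ·(45 - 51) - 42 ≡ 5. → (51, 5)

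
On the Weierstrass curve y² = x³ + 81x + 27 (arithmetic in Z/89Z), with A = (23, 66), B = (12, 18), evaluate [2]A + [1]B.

First 2A:
Repeated addition: build up to 2A.
2A: tangent at (23, 66): λ = (3·23² + 81)/(2·66) ≡ 66/43. 43⁻¹ ≡ 29 (mod 89), so λ ≡ 66·29 ≡ 45.
  x = λ² - 23 - 23 = 2025 - 46 ≡ 21; y = λ·(23 - 21) - 66 ≡ 24. → (21, 24)
2A = (21, 24).
Finally 2A + B:
(21, 24) + (12, 18). λ = (18 - 24)/(12 - 21) ≡ 83/80 mod 89. 80⁻¹ ≡ 79 (mod 89), so λ ≡ 60.
  x = λ² - 21 - 12 = 3600 - 33 ≡ 7; y = λ·(21 - 7) - 24 ≡ 15. → (7, 15)

(7, 15)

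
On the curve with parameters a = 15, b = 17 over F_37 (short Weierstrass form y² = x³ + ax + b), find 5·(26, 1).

Write P = (26, 1).
Repeated addition: build up to 5P.
2P: tangent at (26, 1): λ = (3·26² + 15)/(2·1) ≡ 8/2. 2⁻¹ ≡ 19 (mod 37), so λ ≡ 8·19 ≡ 4.
  x = λ² - 26 - 26 = 16 - 52 ≡ 1; y = λ·(26 - 1) - 1 ≡ 25. → (1, 25)
3P: (1, 25) + (26, 1). λ = (1 - 25)/(26 - 1) ≡ 13/25 mod 37. 25⁻¹ ≡ 3 (mod 37) since 25·3 = 75 ≡ 1, so λ ≡ 2.
  x = λ² - 1 - 26 = 4 - 27 ≡ 14; y = λ·(1 - 14) - 25 ≡ 23. → (14, 23)
4P: (14, 23) + (26, 1). λ = (1 - 23)/(26 - 14) ≡ 15/12 mod 37. 12⁻¹ ≡ 34 (mod 37) since 12·34 = 408 ≡ 1, so λ ≡ 29.
  x = λ² - 14 - 26 = 841 - 40 ≡ 24; y = λ·(14 - 24) - 23 ≡ 20. → (24, 20)
5P: (24, 20) + (26, 1). λ = (1 - 20)/(26 - 24) ≡ 18/2 mod 37. 2⁻¹ ≡ 19 (mod 37), so λ ≡ 9.
  x = λ² - 24 - 26 = 81 - 50 ≡ 31; y = λ·(24 - 31) - 20 ≡ 28. → (31, 28)

(31, 28)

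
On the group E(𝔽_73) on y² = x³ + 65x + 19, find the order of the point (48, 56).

2P: tangent at (48, 56): λ = (3·48² + 65)/(2·56) ≡ 42/39. 39⁻¹ ≡ 15 (mod 73), so λ ≡ 42·15 ≡ 46.
  x = λ² - 48 - 48 = 2116 - 96 ≡ 49; y = λ·(48 - 49) - 56 ≡ 44. → (49, 44)
3P: (49, 44) + (48, 56). λ = (56 - 44)/(48 - 49) ≡ 12/72 mod 73. 72⁻¹ ≡ 72 (mod 73) since 72·72 = 5184 ≡ 1, so λ ≡ 61.
  x = λ² - 49 - 48 = 3721 - 97 ≡ 47; y = λ·(49 - 47) - 44 ≡ 5. → (47, 5)
4P: (47, 5) + (48, 56). λ = (56 - 5)/(48 - 47) ≡ 51/1 mod 73. 1⁻¹ ≡ 1 (mod 73) since 1·1 = 1 ≡ 1, so λ ≡ 51.
  x = λ² - 47 - 48 = 2601 - 95 ≡ 24; y = λ·(47 - 24) - 5 ≡ 0. → (24, 0)
5P: (24, 0) + (48, 56). λ = (56 - 0)/(48 - 24) ≡ 56/24 mod 73. 24⁻¹ ≡ 70 (mod 73), so λ ≡ 51.
  x = λ² - 24 - 48 = 2601 - 72 ≡ 47; y = λ·(24 - 47) - 0 ≡ 68. → (47, 68)
6P: (47, 68) + (48, 56). λ = (56 - 68)/(48 - 47) ≡ 61/1 mod 73. 1⁻¹ ≡ 1 (mod 73), so λ ≡ 61.
  x = λ² - 47 - 48 = 3721 - 95 ≡ 49; y = λ·(47 - 49) - 68 ≡ 29. → (49, 29)
7P: (49, 29) + (48, 56). λ = (56 - 29)/(48 - 49) ≡ 27/72 mod 73. 72⁻¹ ≡ 72 (mod 73) since 72·72 = 5184 ≡ 1, so λ ≡ 46.
  x = λ² - 49 - 48 = 2116 - 97 ≡ 48; y = λ·(49 - 48) - 29 ≡ 17. → (48, 17)
8P: (48, 17) + (48, 56): same x and y₁ ≡ -y₂, so the sum is O.
8P = O, so the order is 8.

8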